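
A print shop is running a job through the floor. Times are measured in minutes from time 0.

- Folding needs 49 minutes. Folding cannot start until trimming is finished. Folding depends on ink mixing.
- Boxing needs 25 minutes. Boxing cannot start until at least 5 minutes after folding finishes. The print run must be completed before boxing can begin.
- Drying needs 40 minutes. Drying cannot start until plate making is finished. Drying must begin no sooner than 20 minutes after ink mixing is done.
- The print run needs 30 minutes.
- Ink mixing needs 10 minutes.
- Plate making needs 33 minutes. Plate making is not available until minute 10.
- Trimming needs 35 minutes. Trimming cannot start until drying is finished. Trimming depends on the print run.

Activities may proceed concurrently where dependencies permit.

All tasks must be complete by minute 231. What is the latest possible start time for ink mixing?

To finish by minute 231, boxing (duration 25) must start no later than minute 206.
Folding must finish before boxing (must start by minute 206, minus 5-minute gap → minute 201). With a 49-minute duration, folding must start by 201 − 49 = minute 152.
Trimming has to be done before folding (must start by minute 152). That means finishing by minute 152, i.e. starting by 152 − 35 = minute 117.
Drying has to be done before trimming (must start by minute 117). That means finishing by minute 117, i.e. starting by 117 − 40 = minute 77.
Ink mixing has several dependents: drying (must start by minute 77, minus 20-minute gap → minute 57); folding (must start by minute 152). The earliest of those limits is minute 57, so ink mixing must start by 57 − 10 = minute 47.

47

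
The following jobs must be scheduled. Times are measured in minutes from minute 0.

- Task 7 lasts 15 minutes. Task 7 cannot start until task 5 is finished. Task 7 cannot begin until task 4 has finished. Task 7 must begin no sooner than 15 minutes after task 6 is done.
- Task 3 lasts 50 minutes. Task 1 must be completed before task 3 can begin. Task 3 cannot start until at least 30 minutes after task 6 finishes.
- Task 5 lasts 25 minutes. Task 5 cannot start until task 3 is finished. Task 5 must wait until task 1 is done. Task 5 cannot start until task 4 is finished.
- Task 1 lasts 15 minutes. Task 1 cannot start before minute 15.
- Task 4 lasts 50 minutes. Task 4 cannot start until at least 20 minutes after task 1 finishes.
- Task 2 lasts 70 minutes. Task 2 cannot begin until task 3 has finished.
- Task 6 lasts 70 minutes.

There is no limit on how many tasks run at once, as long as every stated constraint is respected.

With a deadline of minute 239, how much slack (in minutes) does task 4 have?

99

Task 1 cannot begin until its own release at minute 15. It runs from minute 15 to 15 + 15 = minute 30.
After task 1 (finishes minute 30, plus 20-minute gap → minute 50), task 4 can start at minute 50 and finishes at minute 100.

Working backward from the deadline:
Nothing follows task 7; the deadline of minute 239 is its only limit. It must start by 239 − 15 = minute 224.
Task 5 feeds into task 7 (must start by minute 224); so task 5 must finish by minute 224 and therefore start by minute 199.
For task 4: task 5 (must start by minute 199); task 7 (must start by minute 224). The most restrictive is minute 199; with a 50-minute duration, task 4 must start by minute 149.
So task 4 can start as early as minute 50 and as late as minute 149, giving 149 − 50 = 99 minutes of slack.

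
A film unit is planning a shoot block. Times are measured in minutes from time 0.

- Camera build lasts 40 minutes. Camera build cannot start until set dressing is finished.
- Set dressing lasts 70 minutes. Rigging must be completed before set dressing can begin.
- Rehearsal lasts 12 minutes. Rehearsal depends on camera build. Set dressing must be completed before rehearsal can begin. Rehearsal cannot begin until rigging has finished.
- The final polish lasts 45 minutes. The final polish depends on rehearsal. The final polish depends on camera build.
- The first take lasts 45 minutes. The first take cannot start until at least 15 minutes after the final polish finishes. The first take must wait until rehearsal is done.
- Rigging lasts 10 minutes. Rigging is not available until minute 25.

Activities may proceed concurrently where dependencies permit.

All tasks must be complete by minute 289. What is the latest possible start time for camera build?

132

Nothing follows the first take; the deadline of minute 289 is its only limit. It must start by 289 − 45 = minute 244.
Since the first take (must start by minute 244, minus 15-minute gap → minute 229) depends on it, the final polish must finish by minute 229. Backing off its 45-minute duration gives a latest start of minute 184.
Rehearsal has several dependents: the final polish (must start by minute 184); the first take (must start by minute 244). The earliest of those limits is minute 184, so rehearsal must start by 184 − 12 = minute 172.
Camera build has several dependents: rehearsal (must start by minute 172); the final polish (must start by minute 184). The earliest of those limits is minute 172, so camera build must start by 172 − 40 = minute 132.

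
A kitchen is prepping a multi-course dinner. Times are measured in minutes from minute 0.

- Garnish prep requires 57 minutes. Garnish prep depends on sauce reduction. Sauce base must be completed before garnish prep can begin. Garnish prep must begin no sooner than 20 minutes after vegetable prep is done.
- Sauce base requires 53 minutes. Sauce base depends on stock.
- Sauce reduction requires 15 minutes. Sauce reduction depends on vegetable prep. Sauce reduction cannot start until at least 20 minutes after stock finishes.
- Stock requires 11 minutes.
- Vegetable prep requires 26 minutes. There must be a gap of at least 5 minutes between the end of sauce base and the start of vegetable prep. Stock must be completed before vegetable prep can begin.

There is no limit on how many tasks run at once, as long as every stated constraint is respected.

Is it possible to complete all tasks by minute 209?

Yes

Stock has no prerequisites, so it starts at minute 0 and finishes at minute 11.
Sauce base waits on stock (finishes minute 11), so it starts at minute 11 and finishes at 11 + 53 = minute 64.
Vegetable prep cannot start until sauce base (finishes minute 64, plus 5-minute gap → minute 69); stock (finishes minute 11). The controlling bound is minute 69, so vegetable prep finishes at 69 + 26 = minute 95.
Sauce reduction has to wait for vegetable prep (finishes minute 95); stock (finishes minute 11, plus 20-minute gap → minute 31). The latest of these is minute 95, so sauce reduction runs minute 95 to 95 + 15 = minute 110.
For garnish prep: sauce reduction (finishes minute 110); sauce base (finishes minute 64); vegetable prep (finishes minute 95, plus 20-minute gap → minute 115). Taking the maximum gives a start of minute 115, and it finishes at 115 + 57 = minute 172.
Every task is finished by minute 172, which is no later than the deadline of 209, so the schedule is feasible.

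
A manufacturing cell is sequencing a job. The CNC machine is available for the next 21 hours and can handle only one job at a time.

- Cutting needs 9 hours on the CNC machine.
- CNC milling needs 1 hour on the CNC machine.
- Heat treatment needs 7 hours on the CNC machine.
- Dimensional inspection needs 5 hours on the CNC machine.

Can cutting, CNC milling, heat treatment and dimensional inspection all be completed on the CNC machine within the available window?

No

Running back to back, the jobs need 9 + 1 + 7 + 5 = 22 hours on the CNC machine.
Since 22 > 21, they cannot all fit.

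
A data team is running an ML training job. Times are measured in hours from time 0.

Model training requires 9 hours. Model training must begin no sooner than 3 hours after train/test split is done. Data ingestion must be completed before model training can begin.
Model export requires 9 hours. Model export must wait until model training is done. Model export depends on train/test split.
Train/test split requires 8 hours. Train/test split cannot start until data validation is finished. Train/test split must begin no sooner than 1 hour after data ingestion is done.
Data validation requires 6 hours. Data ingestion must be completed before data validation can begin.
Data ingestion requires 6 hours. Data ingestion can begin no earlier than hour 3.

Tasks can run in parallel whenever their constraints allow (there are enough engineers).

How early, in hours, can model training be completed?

35

Data ingestion waits on its own release at hour 3, so it starts at hour 3 and finishes at 3 + 6 = hour 9.
Data validation cannot begin until data ingestion (finishes hour 9). It runs from hour 9 to 9 + 6 = hour 15.
Train/test split cannot start until data validation (finishes hour 15); data ingestion (finishes hour 9, plus 1-hour gap → hour 10). The controlling bound is hour 15, so train/test split finishes at 15 + 8 = hour 23.
Model training has to wait for train/test split (finishes hour 23, plus 3-hour gap → hour 26); data ingestion (finishes hour 9). The latest of these is hour 26, so model training runs hour 26 to 26 + 9 = hour 35.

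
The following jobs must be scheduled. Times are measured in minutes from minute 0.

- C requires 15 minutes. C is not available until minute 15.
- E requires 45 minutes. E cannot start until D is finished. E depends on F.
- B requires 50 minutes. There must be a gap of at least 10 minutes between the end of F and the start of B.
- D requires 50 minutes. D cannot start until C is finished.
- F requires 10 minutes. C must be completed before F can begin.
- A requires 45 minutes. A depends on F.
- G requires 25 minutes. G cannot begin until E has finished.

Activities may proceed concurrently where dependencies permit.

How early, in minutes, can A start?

40

C waits on its own release at minute 15, so it starts at minute 15 and finishes at 15 + 15 = minute 30.
After C (finishes minute 30), F can start at minute 30 and finishes at minute 40.
A waits on F (finishes minute 40), so the earliest it can start is minute 40.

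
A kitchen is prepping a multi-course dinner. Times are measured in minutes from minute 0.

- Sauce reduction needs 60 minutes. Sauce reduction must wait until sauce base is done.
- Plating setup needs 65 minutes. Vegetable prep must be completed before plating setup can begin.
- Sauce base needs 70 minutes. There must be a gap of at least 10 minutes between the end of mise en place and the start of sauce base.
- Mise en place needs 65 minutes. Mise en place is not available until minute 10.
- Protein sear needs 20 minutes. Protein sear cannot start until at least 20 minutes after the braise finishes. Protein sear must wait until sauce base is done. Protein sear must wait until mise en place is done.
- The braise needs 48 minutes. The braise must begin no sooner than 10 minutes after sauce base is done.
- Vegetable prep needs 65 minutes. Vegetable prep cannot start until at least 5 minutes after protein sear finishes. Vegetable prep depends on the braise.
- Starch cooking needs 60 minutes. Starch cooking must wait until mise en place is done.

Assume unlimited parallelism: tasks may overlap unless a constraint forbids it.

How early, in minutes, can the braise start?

165

Mise en place waits on its own release at minute 10, so it starts at minute 10 and finishes at 10 + 65 = minute 75.
Sauce base waits on mise en place (finishes minute 75, plus 10-minute gap → minute 85), so it starts at minute 85 and finishes at 85 + 70 = minute 155.
The braise waits on sauce base (finishes minute 155, plus 10-minute gap → minute 165), so the earliest it can start is minute 165.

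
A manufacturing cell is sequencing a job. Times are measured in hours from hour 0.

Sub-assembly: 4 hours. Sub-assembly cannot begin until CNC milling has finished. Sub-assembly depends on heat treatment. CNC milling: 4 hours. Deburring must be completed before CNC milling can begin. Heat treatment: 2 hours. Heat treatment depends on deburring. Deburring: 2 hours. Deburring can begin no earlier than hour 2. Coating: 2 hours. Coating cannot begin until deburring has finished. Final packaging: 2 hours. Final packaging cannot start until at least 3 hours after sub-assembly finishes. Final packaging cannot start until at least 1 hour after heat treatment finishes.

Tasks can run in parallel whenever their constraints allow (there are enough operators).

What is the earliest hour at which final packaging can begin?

15

After its own release at hour 2, deburring can start at hour 2 and finishes at hour 4.
Heat treatment cannot begin until deburring (finishes hour 4). It runs from hour 4 to 4 + 2 = hour 6.
After deburring (finishes hour 4), CNC milling can start at hour 4 and finishes at hour 8.
Sub-assembly cannot start until CNC milling (finishes hour 8); heat treatment (finishes hour 6). The controlling bound is hour 8, so sub-assembly finishes at 8 + 4 = hour 12.
Final packaging waits on sub-assembly (finishes hour 12, plus 3-hour gap → hour 15); heat treatment (finishes hour 6, plus 1-hour gap → hour 7). The latest of these is hour 15, which is the earliest final packaging can start.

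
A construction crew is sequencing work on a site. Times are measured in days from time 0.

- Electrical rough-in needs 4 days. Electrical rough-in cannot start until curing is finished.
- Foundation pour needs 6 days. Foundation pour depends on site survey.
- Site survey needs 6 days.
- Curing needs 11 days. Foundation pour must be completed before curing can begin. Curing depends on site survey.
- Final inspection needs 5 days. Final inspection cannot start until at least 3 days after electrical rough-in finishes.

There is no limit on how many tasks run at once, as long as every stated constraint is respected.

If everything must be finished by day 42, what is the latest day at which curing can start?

19

To finish by day 42, final inspection (duration 5) must start no later than day 37.
Since final inspection (must start by day 37, minus 3-day gap → day 34) depends on it, electrical rough-in must finish by day 34. Backing off its 4-day duration gives a latest start of day 30.
Since electrical rough-in (must start by day 30) depends on it, curing must finish by day 30. Backing off its 11-day duration gives a latest start of day 19.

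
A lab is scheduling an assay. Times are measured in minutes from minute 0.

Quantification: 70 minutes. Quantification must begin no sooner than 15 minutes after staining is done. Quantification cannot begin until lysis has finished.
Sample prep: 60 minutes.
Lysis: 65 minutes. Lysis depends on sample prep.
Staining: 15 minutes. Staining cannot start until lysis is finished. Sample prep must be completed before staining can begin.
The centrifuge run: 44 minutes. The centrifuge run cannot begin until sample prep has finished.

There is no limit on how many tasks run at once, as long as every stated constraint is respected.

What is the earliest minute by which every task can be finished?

Sample prep has no prerequisites, so it starts at minute 0 and finishes at minute 60.
The centrifuge run waits on sample prep (finishes minute 60), so it starts at minute 60 and finishes at 60 + 44 = minute 104.
Lysis cannot begin until sample prep (finishes minute 60). It runs from minute 60 to 60 + 65 = minute 125.
Staining needs all of lysis (finishes minute 125); sample prep (finishes minute 60). That puts its earliest start at minute 125; it finishes at 125 + 15 = minute 140.
Quantification cannot start until staining (finishes minute 140, plus 15-minute gap → minute 155); lysis (finishes minute 125). The controlling bound is minute 155, so quantification finishes at 155 + 70 = minute 225.
All tasks are finished once the last one completes. Finish times: Sample prep at 60, Lysis at 125, The centrifuge run at 104, Staining at 140, Quantification at 225. The latest is minute 225.

225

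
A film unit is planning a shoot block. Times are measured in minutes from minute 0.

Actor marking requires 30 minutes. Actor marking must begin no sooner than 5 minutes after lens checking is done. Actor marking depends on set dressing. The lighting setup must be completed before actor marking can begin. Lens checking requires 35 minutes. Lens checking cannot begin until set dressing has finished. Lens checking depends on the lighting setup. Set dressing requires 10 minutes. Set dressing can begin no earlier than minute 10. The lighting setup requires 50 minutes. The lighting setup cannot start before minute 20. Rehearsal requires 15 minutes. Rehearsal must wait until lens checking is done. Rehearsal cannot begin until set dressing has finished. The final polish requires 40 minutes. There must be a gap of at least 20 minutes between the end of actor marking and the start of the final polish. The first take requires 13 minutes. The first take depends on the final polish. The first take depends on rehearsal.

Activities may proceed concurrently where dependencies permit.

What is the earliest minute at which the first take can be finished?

After its own release at minute 20, the lighting setup can start at minute 20 and finishes at minute 70.
After its own release at minute 10, set dressing can start at minute 10 and finishes at minute 20.
Lens checking needs all of set dressing (finishes minute 20); the lighting setup (finishes minute 70). That puts its earliest start at minute 70; it finishes at 70 + 35 = minute 105.
Rehearsal cannot start until lens checking (finishes minute 105); set dressing (finishes minute 20). The controlling bound is minute 105, so rehearsal finishes at 105 + 15 = minute 120.
Actor marking needs all of lens checking (finishes minute 105, plus 5-minute gap → minute 110); set dressing (finishes minute 20); the lighting setup (finishes minute 70). That puts its earliest start at minute 110; it finishes at 110 + 30 = minute 140.
After actor marking (finishes minute 140, plus 20-minute gap → minute 160), the final polish can start at minute 160 and finishes at minute 200.
The first take cannot start until the final polish (finishes minute 200); rehearsal (finishes minute 120). The controlling bound is minute 200, so the first take finishes at 200 + 13 = minute 213.

213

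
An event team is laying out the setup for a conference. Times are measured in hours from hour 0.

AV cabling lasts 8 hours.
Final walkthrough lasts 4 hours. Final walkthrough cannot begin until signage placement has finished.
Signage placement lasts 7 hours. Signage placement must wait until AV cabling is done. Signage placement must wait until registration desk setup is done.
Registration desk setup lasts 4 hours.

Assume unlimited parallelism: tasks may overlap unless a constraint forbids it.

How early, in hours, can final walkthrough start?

15

Registration desk setup can start immediately at hour 0; it finishes at hour 4.
Nothing blocks AV cabling, so it runs from hour 0 to hour 8.
For signage placement: AV cabling (finishes hour 8); registration desk setup (finishes hour 4). Taking the maximum gives a start of hour 8, and it finishes at 8 + 7 = hour 15.
Final walkthrough waits on signage placement (finishes hour 15), so the earliest it can start is hour 15.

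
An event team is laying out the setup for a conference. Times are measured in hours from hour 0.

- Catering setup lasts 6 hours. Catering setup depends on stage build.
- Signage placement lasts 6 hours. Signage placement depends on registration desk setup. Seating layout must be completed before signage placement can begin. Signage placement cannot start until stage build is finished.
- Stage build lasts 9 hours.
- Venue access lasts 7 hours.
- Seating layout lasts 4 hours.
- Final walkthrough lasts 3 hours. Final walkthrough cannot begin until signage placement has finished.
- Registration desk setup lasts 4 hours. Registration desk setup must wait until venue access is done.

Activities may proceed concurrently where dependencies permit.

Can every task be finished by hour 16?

No

Seating layout has no prerequisites, so it starts at hour 0 and finishes at hour 4.
Nothing blocks stage build, so it runs from hour 0 to hour 9.
Catering setup waits on stage build (finishes hour 9), so it starts at hour 9 and finishes at 9 + 6 = hour 15.
Venue access can start immediately at hour 0; it finishes at hour 7.
Registration desk setup waits on venue access (finishes hour 7), so it starts at hour 7 and finishes at 7 + 4 = hour 11.
Signage placement has to wait for registration desk setup (finishes hour 11); seating layout (finishes hour 4); stage build (finishes hour 9). The latest of these is hour 11, so signage placement runs hour 11 to 11 + 6 = hour 17.
Final walkthrough cannot begin until signage placement (finishes hour 17). It runs from hour 17 to 17 + 3 = hour 20.
The earliest everything can be done is hour 20, which is after the deadline of 16, so it is not possible.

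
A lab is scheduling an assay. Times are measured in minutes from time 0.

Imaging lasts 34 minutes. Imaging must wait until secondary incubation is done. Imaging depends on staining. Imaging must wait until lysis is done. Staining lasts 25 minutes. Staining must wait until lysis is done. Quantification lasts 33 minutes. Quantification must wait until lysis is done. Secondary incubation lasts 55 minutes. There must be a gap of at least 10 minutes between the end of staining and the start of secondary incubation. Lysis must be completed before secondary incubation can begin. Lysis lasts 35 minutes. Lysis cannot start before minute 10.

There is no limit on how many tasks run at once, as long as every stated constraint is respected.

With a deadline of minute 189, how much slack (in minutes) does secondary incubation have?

After its own release at minute 10, lysis can start at minute 10 and finishes at minute 45.
After lysis (finishes minute 45), staining can start at minute 45 and finishes at minute 70.
For secondary incubation: staining (finishes minute 70, plus 10-minute gap → minute 80); lysis (finishes minute 45). Taking the maximum gives a start of minute 80, and it finishes at 80 + 55 = minute 135.

Working backward from the deadline:
To finish by minute 189, imaging (duration 34) must start no later than minute 155.
Secondary incubation must finish before imaging (must start by minute 155). With a 55-minute duration, secondary incubation must start by 155 − 55 = minute 100.
So secondary incubation can start as early as minute 80 and as late as minute 100, giving 100 − 80 = 20 minutes of slack.

20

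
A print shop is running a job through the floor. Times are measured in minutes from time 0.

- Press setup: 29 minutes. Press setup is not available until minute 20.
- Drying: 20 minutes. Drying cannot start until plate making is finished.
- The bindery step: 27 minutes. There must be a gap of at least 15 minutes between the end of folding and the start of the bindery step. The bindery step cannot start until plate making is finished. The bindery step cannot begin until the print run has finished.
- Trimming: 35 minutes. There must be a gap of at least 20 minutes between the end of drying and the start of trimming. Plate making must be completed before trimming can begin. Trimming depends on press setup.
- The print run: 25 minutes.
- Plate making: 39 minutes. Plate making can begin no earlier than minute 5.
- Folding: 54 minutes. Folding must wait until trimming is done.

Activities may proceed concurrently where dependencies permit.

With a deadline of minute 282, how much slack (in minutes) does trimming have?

67

Press setup waits on its own release at minute 20, so it starts at minute 20 and finishes at 20 + 29 = minute 49.
After its own release at minute 5, plate making can start at minute 5 and finishes at minute 44.
Drying waits on plate making (finishes minute 44), so it starts at minute 44 and finishes at 44 + 20 = minute 64.
Trimming has to wait for drying (finishes minute 64, plus 20-minute gap → minute 84); plate making (finishes minute 44); press setup (finishes minute 49). The latest of these is minute 84, so trimming runs minute 84 to 84 + 35 = minute 119.

Working backward from the deadline:
The bindery step must finish by minute 282; it takes 27 minutes, so it must start by 282 − 27 = minute 255.
Folding must finish before the bindery step (must start by minute 255, minus 15-minute gap → minute 240). With a 54-minute duration, folding must start by 240 − 54 = minute 186.
Trimming must finish before folding (must start by minute 186). With a 35-minute duration, trimming must start by 186 − 35 = minute 151.
So trimming can start as early as minute 84 and as late as minute 151, giving 151 − 84 = 67 minutes of slack.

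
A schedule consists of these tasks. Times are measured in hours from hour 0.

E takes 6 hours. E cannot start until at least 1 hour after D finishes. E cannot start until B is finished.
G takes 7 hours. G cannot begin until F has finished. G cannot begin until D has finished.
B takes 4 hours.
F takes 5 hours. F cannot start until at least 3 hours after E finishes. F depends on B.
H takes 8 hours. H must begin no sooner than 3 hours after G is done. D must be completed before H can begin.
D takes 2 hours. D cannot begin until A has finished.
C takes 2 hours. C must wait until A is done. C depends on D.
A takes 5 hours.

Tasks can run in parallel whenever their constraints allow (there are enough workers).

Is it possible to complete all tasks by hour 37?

Nothing blocks B, so it runs from hour 0 to hour 4.
Nothing blocks A, so it runs from hour 0 to hour 5.
D cannot begin until A (finishes hour 5). It runs from hour 5 to 5 + 2 = hour 7.
E needs all of D (finishes hour 7, plus 1-hour gap → hour 8); B (finishes hour 4). That puts its earliest start at hour 8; it finishes at 8 + 6 = hour 14.
For F: E (finishes hour 14, plus 3-hour gap → hour 17); B (finishes hour 4). Taking the maximum gives a start of hour 17, and it finishes at 17 + 5 = hour 22.
For G: F (finishes hour 22); D (finishes hour 7). Taking the maximum gives a start of hour 22, and it finishes at 22 + 7 = hour 29.
H needs all of G (finishes hour 29, plus 3-hour gap → hour 32); D (finishes hour 7). That puts its earliest start at hour 32; it finishes at 32 + 8 = hour 40.
C has to wait for A (finishes hour 5); D (finishes hour 7). The latest of these is hour 7, so C runs hour 7 to 7 + 2 = hour 9.
The earliest everything can be done is hour 40, which is after the deadline of 37, so it is not possible.

No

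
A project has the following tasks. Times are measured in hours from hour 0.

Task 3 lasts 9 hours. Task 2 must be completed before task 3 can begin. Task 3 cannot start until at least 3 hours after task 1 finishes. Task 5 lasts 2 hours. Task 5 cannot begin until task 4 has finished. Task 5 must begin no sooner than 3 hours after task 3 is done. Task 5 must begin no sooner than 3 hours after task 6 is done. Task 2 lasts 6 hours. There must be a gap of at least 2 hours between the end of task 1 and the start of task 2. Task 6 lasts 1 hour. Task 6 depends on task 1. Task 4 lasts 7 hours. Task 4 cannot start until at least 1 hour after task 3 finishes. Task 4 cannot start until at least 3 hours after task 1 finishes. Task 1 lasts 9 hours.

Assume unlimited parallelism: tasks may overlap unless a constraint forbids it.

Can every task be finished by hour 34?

No

Task 1 can start immediately at hour 0; it finishes at hour 9.
Task 6 waits on task 1 (finishes hour 9), so it starts at hour 9 and finishes at 9 + 1 = hour 10.
Task 2 waits on task 1 (finishes hour 9, plus 2-hour gap → hour 11), so it starts at hour 11 and finishes at 11 + 6 = hour 17.
Task 3 needs all of task 2 (finishes hour 17); task 1 (finishes hour 9, plus 3-hour gap → hour 12). That puts its earliest start at hour 17; it finishes at 17 + 9 = hour 26.
Task 4 has to wait for task 3 (finishes hour 26, plus 1-hour gap → hour 27); task 1 (finishes hour 9, plus 3-hour gap → hour 12). The latest of these is hour 27, so task 4 runs hour 27 to 27 + 7 = hour 34.
Task 5 has to wait for task 4 (finishes hour 34); task 3 (finishes hour 26, plus 3-hour gap → hour 29); task 6 (finishes hour 10, plus 3-hour gap → hour 13). The latest of these is hour 34, so task 5 runs hour 34 to 34 + 2 = hour 36.
The earliest everything can be done is hour 36, which is after the deadline of 34, so it is not possible.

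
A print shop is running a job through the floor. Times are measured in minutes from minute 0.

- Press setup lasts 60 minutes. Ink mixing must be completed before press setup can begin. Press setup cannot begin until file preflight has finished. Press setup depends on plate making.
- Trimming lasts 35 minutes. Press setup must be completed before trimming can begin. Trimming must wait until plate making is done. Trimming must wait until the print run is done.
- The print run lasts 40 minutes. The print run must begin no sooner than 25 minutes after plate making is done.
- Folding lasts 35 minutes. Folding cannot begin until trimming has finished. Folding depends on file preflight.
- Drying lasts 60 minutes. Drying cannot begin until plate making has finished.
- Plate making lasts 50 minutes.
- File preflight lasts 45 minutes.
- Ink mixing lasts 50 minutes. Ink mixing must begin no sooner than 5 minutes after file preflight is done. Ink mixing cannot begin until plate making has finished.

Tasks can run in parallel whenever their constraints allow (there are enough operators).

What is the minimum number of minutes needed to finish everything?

Plate making can start immediately at minute 0; it finishes at minute 50.
After plate making (finishes minute 50), drying can start at minute 50 and finishes at minute 110.
After plate making (finishes minute 50, plus 25-minute gap → minute 75), the print run can start at minute 75 and finishes at minute 115.
File preflight has no prerequisites, so it starts at minute 0 and finishes at minute 45.
Ink mixing needs all of file preflight (finishes minute 45, plus 5-minute gap → minute 50); plate making (finishes minute 50). That puts its earliest start at minute 50; it finishes at 50 + 50 = minute 100.
For press setup: ink mixing (finishes minute 100); file preflight (finishes minute 45); plate making (finishes minute 50). Taking the maximum gives a start of minute 100, and it finishes at 100 + 60 = minute 160.
For trimming: press setup (finishes minute 160); plate making (finishes minute 50); the print run (finishes minute 115). Taking the maximum gives a start of minute 160, and it finishes at 160 + 35 = minute 195.
Folding cannot start until trimming (finishes minute 195); file preflight (finishes minute 45). The controlling bound is minute 195, so folding finishes at 195 + 35 = minute 230.
All tasks are finished once the last one completes. Finish times: File preflight at 45, Plate making at 50, Ink mixing at 100, Press setup at 160, The print run at 115, Drying at 110, Trimming at 195, Folding at 230. The latest is minute 230.

230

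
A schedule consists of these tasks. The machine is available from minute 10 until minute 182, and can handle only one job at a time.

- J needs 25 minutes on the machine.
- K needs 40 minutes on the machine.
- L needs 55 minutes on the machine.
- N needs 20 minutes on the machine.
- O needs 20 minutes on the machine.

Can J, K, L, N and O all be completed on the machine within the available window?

The machine window is 182 − 10 = 172 minutes.
Running back to back, the jobs need 25 + 40 + 55 + 20 + 20 = 160 minutes on the machine.
Since 160 ≤ 172, they fit within the window.

Yes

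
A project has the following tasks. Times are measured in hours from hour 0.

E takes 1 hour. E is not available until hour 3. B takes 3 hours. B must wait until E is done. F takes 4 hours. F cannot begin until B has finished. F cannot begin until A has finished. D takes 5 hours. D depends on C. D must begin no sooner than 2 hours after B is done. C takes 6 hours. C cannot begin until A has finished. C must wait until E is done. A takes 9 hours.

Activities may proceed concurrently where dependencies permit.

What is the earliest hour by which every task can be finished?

E cannot begin until its own release at hour 3. It runs from hour 3 to 3 + 1 = hour 4.
B cannot begin until E (finishes hour 4). It runs from hour 4 to 4 + 3 = hour 7.
Nothing blocks A, so it runs from hour 0 to hour 9.
For F: B (finishes hour 7); A (finishes hour 9). Taking the maximum gives a start of hour 9, and it finishes at 9 + 4 = hour 13.
C needs all of A (finishes hour 9); E (finishes hour 4). That puts its earliest start at hour 9; it finishes at 9 + 6 = hour 15.
For D: C (finishes hour 15); B (finishes hour 7, plus 2-hour gap → hour 9). Taking the maximum gives a start of hour 15, and it finishes at 15 + 5 = hour 20.
All tasks are finished once the last one completes. Finish times: A at 9, B at 7, C at 15, D at 20, E at 4, F at 13. The latest is hour 20.

20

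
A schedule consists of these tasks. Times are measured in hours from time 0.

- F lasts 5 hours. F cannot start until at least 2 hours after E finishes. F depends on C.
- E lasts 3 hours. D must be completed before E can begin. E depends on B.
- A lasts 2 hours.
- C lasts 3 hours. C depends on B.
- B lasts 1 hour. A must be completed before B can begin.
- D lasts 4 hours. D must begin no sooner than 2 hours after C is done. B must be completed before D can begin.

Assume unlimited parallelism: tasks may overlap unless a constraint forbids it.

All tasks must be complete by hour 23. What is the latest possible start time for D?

F has no dependents, so it just needs to finish by hour 23. Starting by 23 − 5 = hour 18 achieves that.
Since F (must start by hour 18, minus 2-hour gap → hour 16) depends on it, E must finish by hour 16. Backing off its 3-hour duration gives a latest start of hour 13.
Since E (must start by hour 13) depends on it, D must finish by hour 13. Backing off its 4-hour duration gives a latest start of hour 9.

9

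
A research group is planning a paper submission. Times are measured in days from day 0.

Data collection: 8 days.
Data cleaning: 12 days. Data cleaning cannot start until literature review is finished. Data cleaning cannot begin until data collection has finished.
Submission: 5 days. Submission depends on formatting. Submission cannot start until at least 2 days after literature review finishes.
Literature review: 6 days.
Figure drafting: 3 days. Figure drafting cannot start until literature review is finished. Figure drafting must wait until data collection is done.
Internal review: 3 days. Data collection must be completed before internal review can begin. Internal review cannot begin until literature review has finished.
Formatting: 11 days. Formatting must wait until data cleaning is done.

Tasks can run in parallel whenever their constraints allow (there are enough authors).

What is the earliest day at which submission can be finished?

Data collection has no prerequisites, so it starts at day 0 and finishes at day 8.
Literature review has no prerequisites, so it starts at day 0 and finishes at day 6.
Data cleaning cannot start until literature review (finishes day 6); data collection (finishes day 8). The controlling bound is day 8, so data cleaning finishes at 8 + 12 = day 20.
After data cleaning (finishes day 20), formatting can start at day 20 and finishes at day 31.
Submission needs all of formatting (finishes day 31); literature review (finishes day 6, plus 2-day gap → day 8). That puts its earliest start at day 31; it finishes at 31 + 5 = day 36.

36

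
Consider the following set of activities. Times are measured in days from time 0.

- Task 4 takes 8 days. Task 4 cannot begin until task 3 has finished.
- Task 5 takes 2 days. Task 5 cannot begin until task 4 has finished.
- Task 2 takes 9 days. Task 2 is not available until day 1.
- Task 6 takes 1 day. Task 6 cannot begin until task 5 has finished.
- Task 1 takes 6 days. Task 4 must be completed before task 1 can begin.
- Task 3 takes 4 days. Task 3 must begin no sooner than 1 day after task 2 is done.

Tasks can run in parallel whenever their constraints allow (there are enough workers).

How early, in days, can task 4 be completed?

23

Task 2 waits on its own release at day 1, so it starts at day 1 and finishes at 1 + 9 = day 10.
After task 2 (finishes day 10, plus 1-day gap → day 11), task 3 can start at day 11 and finishes at day 15.
Task 4 waits on task 3 (finishes day 15), so it starts at day 15 and finishes at 15 + 8 = day 23.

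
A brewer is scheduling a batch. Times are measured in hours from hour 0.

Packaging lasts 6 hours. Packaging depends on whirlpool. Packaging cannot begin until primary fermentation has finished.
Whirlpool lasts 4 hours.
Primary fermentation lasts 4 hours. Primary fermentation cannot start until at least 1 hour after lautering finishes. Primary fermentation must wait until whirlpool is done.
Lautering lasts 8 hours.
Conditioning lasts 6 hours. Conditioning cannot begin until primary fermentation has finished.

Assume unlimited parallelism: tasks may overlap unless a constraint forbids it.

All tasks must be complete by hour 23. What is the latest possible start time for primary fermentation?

13

To finish by hour 23, conditioning (duration 6) must start no later than hour 17.
Packaging has no dependents, so it just needs to finish by hour 23. Starting by 23 − 6 = hour 17 achieves that.
Primary fermentation must finish in time for conditioning (must start by hour 17); packaging (must start by hour 17). The tightest is hour 17, so primary fermentation must start by 17 − 4 = hour 13.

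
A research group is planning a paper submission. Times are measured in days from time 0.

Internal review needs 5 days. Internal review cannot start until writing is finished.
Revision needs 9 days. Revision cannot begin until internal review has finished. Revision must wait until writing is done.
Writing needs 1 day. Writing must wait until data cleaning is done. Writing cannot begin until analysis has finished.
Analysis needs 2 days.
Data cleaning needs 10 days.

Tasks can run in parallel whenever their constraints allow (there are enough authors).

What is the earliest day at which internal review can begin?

Nothing blocks analysis, so it runs from day 0 to day 2.
Nothing blocks data cleaning, so it runs from day 0 to day 10.
Writing has to wait for data cleaning (finishes day 10); analysis (finishes day 2). The latest of these is day 10, so writing runs day 10 to 10 + 1 = day 11.
Internal review waits on writing (finishes day 11), so the earliest it can start is day 11.

11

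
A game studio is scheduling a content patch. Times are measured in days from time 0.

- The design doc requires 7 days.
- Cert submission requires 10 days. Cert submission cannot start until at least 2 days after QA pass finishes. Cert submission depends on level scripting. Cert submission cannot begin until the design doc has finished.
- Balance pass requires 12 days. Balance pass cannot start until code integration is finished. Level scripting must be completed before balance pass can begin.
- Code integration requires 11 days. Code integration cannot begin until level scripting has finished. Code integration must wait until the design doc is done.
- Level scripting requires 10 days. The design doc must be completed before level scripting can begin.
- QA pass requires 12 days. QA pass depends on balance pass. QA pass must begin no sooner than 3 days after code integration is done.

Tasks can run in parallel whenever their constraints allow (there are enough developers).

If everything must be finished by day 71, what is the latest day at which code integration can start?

Nothing follows cert submission; the deadline of day 71 is its only limit. It must start by 71 − 10 = day 61.
Since cert submission (must start by day 61, minus 2-day gap → day 59) depends on it, QA pass must finish by day 59. Backing off its 12-day duration gives a latest start of day 47.
Since QA pass (must start by day 47) depends on it, balance pass must finish by day 47. Backing off its 12-day duration gives a latest start of day 35.
Code integration must finish in time for balance pass (must start by day 35); QA pass (must start by day 47, minus 3-day gap → day 44). The tightest is day 35, so code integration must start by 35 − 11 = day 24.

24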